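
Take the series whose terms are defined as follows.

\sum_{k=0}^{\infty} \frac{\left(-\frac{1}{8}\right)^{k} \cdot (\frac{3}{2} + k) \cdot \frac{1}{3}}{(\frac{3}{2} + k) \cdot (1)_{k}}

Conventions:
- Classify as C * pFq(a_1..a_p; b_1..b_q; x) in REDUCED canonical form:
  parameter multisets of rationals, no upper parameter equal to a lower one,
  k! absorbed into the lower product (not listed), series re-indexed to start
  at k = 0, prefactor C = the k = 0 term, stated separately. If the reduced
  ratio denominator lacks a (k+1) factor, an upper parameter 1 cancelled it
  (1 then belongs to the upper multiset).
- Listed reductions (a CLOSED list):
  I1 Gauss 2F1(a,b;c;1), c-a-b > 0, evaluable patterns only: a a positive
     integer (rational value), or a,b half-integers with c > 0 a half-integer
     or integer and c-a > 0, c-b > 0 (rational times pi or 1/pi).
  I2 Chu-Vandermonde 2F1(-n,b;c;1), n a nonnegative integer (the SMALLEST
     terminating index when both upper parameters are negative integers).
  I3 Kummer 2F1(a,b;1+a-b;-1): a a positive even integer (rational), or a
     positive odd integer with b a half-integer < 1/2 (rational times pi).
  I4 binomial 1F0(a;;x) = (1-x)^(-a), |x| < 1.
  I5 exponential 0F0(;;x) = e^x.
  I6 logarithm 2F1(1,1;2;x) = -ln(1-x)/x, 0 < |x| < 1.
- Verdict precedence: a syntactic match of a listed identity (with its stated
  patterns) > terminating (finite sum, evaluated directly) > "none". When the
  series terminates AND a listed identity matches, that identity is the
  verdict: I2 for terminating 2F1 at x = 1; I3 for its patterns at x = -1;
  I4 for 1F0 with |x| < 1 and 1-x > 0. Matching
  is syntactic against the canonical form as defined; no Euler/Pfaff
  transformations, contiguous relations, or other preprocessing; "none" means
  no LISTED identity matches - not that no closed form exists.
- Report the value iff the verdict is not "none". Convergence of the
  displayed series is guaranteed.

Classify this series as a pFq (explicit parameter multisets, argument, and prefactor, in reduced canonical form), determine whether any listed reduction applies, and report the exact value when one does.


The series (x = -\frac{1}{8}) is 0F0: upper {-}, lower {-}, prefactor \frac{1}{3}. Verdict (x = -\frac{1}{8}): exponential (I5) applies (the 0F0 exponential series at x = -\frac{1}{8}). Sum: \frac{1}{3} \cdot e^{-\frac{1}{8}}.

Key step: t_0 = \frac{1}{3} here, and k + 3/2 divides numerator and denominator alike; prefactor 1/3 after cancelling.
Adjacent-term ratio: r(k) = -\frac{1}{8} * 1 / [(k+1)] ; factor over Q: parameters, x = -\frac{1}{8}, and C = \frac{1}{3}.


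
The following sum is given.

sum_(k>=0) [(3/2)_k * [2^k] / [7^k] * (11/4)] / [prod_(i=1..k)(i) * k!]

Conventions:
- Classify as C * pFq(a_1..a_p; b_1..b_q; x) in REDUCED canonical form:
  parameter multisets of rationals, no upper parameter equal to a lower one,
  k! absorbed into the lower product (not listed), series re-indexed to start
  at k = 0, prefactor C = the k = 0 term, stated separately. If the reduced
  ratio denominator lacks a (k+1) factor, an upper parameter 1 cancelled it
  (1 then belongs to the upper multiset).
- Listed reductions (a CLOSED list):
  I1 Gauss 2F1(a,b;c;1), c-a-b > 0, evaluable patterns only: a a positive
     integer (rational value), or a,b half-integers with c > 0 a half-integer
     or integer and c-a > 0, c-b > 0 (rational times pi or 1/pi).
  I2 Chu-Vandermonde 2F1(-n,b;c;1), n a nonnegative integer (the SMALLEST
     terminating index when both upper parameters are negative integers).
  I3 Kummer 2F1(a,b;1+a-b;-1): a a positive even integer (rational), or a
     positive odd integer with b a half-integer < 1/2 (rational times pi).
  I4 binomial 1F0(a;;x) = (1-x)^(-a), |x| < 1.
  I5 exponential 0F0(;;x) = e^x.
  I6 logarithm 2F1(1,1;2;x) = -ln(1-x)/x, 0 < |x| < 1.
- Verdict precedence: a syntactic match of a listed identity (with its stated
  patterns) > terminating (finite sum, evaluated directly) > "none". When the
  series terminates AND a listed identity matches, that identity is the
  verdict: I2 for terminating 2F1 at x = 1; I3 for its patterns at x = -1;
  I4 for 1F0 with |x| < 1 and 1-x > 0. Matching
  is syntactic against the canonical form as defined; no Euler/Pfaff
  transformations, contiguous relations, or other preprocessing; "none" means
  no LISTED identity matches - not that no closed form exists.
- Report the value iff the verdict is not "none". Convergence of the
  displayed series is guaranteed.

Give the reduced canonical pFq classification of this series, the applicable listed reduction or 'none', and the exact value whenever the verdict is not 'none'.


This is 11/4 * 1F1(3/2; 1; 2/7) in reduced canonical form. Verdict: none (x = 2/7): each listed identity misses the multisets {3/2} ; {1}.

Key step: x = (2/7) and the two geometric factors (C = 11/4) combine into one argument.
Adjacent-term ratio: r(k) = (2/7) * (k+3/2) / [(k+1) (k+1)] - rational in k, leading ratio (2/7); with t_0 = 11/4, classification follows.


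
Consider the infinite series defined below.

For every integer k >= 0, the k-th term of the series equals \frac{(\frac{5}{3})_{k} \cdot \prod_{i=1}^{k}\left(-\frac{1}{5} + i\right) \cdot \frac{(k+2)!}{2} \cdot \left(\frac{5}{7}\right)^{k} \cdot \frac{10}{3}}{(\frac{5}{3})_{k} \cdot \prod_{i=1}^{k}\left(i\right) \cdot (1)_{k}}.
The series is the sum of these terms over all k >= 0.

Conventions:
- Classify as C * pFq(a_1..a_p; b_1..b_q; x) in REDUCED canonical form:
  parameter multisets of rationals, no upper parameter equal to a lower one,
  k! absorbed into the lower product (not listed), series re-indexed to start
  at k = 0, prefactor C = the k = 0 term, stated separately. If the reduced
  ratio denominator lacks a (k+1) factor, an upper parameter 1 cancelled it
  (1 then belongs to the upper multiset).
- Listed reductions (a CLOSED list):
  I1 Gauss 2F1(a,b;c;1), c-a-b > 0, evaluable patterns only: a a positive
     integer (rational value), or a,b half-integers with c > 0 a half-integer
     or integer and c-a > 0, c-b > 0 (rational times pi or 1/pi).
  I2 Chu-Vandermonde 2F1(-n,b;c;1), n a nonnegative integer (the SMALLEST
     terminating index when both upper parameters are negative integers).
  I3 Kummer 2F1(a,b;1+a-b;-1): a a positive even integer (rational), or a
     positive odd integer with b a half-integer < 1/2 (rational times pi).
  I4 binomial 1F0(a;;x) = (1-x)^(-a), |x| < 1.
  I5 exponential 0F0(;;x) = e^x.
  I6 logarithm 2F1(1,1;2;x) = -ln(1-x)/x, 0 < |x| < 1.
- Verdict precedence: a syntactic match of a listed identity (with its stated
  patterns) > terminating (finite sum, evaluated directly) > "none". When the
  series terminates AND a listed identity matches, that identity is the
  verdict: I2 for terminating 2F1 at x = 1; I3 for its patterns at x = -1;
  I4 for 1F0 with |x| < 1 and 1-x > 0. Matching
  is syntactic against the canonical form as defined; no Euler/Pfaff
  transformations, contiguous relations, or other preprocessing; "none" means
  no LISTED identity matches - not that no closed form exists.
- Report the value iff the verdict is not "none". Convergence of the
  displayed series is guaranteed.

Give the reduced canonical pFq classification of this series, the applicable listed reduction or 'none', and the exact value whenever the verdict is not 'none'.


At argument \frac{5}{7}: a 2F1 with upper {\frac{4}{5}, 3}, lower {1}, scaled by C = \frac{10}{3}. Verdict: none - this 2F1 at x = \frac{5}{7} matches no listed pattern, and upper {\frac{4}{5}, 3} holds no stopper.

Structural cue: with t_0 = \frac{10}{3}, the running product (C = 10/3) telescopes to a rising factorial.
Ratio: r(k) = \frac{5}{7} * (k+\frac{4}{5}) (k+3) / [(k+1) (k+1)] - poly over poly, x = \frac{5}{7} from leading terms; C = \frac{10}{3} at k = 0.


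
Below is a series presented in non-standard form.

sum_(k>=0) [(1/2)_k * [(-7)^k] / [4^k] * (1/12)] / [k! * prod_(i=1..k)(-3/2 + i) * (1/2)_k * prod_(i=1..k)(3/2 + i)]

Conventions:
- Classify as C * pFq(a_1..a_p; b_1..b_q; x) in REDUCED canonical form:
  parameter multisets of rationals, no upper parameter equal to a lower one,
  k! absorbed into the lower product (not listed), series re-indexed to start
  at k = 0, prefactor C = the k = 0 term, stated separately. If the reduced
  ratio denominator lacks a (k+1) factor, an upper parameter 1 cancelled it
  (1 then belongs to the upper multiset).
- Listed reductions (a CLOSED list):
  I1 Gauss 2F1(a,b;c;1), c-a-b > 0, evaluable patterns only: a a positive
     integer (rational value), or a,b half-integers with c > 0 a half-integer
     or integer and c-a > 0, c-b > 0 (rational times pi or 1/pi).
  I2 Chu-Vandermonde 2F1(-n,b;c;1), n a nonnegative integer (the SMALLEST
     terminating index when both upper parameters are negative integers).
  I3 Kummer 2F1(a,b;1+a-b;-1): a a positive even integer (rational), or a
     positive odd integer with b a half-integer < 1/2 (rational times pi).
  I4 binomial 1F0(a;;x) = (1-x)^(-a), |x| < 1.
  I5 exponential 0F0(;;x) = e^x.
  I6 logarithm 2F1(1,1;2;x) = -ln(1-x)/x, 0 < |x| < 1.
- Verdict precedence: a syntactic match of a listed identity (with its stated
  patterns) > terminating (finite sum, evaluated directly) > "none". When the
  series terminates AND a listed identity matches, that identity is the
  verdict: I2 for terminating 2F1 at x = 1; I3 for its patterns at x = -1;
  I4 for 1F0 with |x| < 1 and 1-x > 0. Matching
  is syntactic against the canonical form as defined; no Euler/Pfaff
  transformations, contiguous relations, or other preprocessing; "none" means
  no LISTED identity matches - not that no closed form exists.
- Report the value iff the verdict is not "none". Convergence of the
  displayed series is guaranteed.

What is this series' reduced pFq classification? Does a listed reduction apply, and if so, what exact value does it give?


This is 1/12 * 0F2(-; -1/2, 5/2; -7/4) in reduced canonical form. Verdict: no listed reduction: x = -7/4 and upper {-} fail every I1-I6 pattern.

Key observation: x = (-7/4) and the parameter 1/2 appears in both the upper and lower lists and cancels.
Adjacent-term ratio: r(k) = (-7/4) * 1 / [(k-1/2) (k+5/2) (k+1)] ; factor over Q: parameters, x = (-7/4), and C = 1/12.


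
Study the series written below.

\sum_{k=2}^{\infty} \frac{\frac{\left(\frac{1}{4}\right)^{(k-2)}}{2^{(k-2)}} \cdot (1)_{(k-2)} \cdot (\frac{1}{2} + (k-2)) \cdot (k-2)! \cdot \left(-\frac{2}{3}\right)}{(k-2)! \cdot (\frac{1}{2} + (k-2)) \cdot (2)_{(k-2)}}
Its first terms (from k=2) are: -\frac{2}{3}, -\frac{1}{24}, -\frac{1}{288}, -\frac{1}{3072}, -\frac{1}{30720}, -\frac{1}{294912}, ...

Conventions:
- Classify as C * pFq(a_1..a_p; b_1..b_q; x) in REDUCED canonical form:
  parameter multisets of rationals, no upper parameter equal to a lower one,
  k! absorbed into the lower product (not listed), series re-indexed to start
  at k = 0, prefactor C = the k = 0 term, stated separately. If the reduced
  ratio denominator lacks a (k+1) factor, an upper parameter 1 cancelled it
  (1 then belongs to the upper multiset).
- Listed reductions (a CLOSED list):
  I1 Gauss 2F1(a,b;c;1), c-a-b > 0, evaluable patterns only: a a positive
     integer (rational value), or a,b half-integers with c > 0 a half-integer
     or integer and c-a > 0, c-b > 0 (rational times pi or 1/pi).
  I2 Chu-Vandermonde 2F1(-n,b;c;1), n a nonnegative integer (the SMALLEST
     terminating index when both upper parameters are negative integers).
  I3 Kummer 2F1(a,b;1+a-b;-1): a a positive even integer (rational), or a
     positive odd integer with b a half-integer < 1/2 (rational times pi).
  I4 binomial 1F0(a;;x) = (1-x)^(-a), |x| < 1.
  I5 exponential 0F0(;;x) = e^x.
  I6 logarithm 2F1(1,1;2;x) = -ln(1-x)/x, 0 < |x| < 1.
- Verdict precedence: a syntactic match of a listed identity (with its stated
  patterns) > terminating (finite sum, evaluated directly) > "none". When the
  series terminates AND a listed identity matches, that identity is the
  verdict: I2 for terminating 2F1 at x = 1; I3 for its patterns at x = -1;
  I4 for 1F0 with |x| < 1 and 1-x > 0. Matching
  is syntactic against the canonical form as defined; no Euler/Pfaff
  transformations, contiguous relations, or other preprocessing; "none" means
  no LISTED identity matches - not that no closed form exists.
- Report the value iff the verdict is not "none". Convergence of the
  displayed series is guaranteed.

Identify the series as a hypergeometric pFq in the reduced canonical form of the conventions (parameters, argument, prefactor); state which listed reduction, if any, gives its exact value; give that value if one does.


Reduced: x = \frac{1}{8}, 2F1, upper = {1, 1}, lower = {2}, C = -\frac{2}{3}. Verdict: this is logarithm (I6) (the logarithm: parameters (1,1;2), x = \frac{1}{8}). Value: \frac{16}{3} \cdot \ln\left(\frac{7}{8}\right).

First insight: x = \frac{1}{8} and striking the common factor k + 1/2 reduces the term (prefactor -2/3).
Consecutive-term ratio: r(k) = \frac{1}{8} * (k+1) (k+1) / [(k+2) (k+1)] - poly over poly, x = \frac{1}{8} from leading terms; C = -\frac{2}{3} at k = 0.


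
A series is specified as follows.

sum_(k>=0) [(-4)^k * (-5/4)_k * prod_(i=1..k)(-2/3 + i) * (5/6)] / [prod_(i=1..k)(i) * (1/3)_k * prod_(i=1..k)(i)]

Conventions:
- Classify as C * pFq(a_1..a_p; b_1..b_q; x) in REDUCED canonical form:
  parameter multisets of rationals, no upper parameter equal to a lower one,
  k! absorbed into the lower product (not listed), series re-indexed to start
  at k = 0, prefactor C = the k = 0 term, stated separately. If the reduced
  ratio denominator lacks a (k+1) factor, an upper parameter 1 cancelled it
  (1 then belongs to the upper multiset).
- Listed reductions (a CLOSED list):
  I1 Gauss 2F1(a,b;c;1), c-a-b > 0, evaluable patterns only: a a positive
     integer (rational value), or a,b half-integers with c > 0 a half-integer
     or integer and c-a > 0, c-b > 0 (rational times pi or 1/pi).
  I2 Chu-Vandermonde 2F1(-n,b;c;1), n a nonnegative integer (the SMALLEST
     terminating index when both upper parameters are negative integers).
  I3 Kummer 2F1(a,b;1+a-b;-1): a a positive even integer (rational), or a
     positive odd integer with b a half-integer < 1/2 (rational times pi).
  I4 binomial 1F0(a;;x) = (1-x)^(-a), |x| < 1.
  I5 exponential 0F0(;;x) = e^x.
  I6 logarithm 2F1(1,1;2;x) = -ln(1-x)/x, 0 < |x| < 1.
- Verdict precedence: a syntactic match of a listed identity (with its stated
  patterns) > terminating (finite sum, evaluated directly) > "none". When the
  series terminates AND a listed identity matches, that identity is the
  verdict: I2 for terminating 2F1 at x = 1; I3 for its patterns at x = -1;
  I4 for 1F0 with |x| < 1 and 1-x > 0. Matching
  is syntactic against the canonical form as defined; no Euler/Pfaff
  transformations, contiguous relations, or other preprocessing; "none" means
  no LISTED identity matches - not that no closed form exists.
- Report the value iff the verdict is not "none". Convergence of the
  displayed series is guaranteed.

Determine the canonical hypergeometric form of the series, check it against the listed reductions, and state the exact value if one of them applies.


Classification (C = 5/6): 1F1 with upper {-5/4}, lower {1}, argument x = -4. Verdict: none - this 1F1 at x = -4 matches no listed pattern, and upper {-5/4} holds no stopper.

First insight: from the first term 5/6: the running product (C = 5/6, x = -4) telescopes to a rising factorial.
Step ratio: r(k) = (-4) * (k-5/4) / [(k+1) (k+1)] - rational in k. x = (-4); t_0 = 5/6; negate the roots.


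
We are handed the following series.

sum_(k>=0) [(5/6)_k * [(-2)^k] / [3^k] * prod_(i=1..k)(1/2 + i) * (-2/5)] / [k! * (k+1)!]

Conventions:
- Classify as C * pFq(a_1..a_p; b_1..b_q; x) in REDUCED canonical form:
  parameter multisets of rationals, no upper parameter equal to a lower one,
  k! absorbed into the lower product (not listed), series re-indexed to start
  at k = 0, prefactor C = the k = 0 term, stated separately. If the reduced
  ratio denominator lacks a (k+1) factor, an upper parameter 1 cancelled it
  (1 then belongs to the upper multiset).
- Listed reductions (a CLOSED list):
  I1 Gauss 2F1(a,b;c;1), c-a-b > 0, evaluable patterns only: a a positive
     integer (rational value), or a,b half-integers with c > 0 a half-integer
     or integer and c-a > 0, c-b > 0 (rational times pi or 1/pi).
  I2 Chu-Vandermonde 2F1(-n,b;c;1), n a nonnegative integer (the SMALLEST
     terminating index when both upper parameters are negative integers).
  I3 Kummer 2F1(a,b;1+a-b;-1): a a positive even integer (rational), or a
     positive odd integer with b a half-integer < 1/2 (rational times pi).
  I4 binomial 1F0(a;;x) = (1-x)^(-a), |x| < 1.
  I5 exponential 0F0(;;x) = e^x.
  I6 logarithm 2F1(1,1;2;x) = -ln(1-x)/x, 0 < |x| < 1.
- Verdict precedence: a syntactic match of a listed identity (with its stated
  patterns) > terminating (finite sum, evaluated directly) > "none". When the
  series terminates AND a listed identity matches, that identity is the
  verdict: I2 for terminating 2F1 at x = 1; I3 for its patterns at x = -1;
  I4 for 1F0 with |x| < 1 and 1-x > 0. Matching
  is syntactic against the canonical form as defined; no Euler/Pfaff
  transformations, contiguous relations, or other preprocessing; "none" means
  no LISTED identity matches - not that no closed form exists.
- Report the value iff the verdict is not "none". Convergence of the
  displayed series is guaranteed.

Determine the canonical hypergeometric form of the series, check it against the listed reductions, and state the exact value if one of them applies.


Canonical form: C = -2/5 times 2F1 with upper {5/6, 3/2}, lower {2}, x = -2/3. Verdict: none (x = -2/3): each listed identity misses the multisets {5/6, 3/2} ; {2}.

Structural cue: from the first term -2/5: the running product (C = -2/5, x = -2/3) telescopes to a rising factorial.
Consecutive-term ratio: r(k) = (-2/3) * (k+5/6) (k+3/2) / [(k+2) (k+1)] - rational; roots negated = parameters, x = (-2/3), C = -2/5.


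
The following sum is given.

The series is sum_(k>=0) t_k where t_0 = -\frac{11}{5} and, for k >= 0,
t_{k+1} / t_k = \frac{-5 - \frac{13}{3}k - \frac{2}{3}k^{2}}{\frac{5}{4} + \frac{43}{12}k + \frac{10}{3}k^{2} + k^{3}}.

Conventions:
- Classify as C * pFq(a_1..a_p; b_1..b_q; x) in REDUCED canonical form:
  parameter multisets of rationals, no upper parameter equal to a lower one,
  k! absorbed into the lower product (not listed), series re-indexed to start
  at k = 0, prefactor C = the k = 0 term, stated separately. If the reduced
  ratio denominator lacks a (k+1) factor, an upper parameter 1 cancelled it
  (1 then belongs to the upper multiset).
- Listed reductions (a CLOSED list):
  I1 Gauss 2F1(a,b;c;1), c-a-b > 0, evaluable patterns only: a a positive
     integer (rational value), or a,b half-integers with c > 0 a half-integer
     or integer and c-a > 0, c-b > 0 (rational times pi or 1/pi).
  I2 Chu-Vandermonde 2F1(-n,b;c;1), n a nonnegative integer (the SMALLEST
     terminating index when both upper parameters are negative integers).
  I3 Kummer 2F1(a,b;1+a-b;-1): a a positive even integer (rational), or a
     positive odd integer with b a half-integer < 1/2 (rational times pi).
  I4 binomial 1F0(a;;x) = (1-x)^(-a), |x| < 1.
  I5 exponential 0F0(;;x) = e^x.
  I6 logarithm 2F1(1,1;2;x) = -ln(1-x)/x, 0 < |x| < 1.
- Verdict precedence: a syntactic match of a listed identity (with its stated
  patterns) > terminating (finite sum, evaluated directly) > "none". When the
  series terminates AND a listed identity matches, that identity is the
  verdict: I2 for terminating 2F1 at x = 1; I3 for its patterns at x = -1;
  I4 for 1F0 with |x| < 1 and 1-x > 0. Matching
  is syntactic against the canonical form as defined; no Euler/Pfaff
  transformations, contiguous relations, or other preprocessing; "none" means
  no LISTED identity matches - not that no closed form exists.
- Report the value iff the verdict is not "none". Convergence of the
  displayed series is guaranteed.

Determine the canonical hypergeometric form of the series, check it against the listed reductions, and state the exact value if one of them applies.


Key step: t_0 = -\frac{11}{5} here, and the ratio is unreduced: k + 3/2 divides both sides (prefactor -11/5).
Consecutive-term ratio: r(k) = -\frac{2}{3} * (k+5) / [(k+\frac{5}{6}) (k+1)] - poly over poly, x = -\frac{2}{3} from leading terms; C = -\frac{11}{5} at k = 0.

The series (x = -\frac{2}{3}) is 1F1: upper {5}, lower {\frac{5}{6}}, prefactor -\frac{11}{5}. Verdict: none. A 1F1 with upper {5} fits none of I1-I6 at x = -\frac{2}{3}; the sum runs forever.


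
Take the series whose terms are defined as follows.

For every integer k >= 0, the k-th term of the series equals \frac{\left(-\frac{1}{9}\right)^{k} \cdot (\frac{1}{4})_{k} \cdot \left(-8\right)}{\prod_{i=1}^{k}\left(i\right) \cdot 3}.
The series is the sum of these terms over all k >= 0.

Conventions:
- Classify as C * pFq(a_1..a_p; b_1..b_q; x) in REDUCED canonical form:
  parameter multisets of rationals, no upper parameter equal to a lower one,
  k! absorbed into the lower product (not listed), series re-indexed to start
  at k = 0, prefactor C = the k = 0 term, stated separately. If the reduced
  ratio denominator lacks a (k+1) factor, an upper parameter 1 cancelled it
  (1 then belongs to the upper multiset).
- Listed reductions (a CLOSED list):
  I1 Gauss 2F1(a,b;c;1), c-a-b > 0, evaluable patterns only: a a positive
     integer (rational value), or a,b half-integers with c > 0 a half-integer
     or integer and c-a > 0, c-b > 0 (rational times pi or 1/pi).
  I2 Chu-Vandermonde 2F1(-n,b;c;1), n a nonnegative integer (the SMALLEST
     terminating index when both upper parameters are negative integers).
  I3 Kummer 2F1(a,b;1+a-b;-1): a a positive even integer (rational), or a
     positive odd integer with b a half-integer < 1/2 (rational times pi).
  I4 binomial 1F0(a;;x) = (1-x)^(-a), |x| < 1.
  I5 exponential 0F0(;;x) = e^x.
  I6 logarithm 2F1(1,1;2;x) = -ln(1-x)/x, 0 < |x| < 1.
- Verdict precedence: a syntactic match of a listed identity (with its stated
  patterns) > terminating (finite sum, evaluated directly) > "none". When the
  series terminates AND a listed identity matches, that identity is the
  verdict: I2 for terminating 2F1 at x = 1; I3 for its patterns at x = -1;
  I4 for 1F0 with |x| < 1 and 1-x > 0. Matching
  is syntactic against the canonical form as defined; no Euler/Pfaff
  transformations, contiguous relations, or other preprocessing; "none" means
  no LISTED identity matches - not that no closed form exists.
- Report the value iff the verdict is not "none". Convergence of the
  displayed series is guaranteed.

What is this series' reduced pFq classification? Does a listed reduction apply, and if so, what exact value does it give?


Reduced: x = -\frac{1}{9}, 1F0, upper = {\frac{1}{4}}, lower = {-}, C = -\frac{8}{3}. Verdict: the I4 binomial reduction matches (the 1F0 binomial series: exponent -1/4, x = -\frac{1}{9}). Value: \left(-\frac{8}{3}\right) \cdot \left(\frac{10}{9}\right)^{-\frac{1}{4}}.

Key step: from the first term -\frac{8}{3}: the constant factors (C = -8/3, x = -1/9) combine into one prefactor.
Step ratio: r(k) = -\frac{1}{9} * (k+\frac{1}{4}) / [(k+1)] - rational in k, leading ratio -\frac{1}{9}; with t_0 = -\frac{8}{3}, classification follows.


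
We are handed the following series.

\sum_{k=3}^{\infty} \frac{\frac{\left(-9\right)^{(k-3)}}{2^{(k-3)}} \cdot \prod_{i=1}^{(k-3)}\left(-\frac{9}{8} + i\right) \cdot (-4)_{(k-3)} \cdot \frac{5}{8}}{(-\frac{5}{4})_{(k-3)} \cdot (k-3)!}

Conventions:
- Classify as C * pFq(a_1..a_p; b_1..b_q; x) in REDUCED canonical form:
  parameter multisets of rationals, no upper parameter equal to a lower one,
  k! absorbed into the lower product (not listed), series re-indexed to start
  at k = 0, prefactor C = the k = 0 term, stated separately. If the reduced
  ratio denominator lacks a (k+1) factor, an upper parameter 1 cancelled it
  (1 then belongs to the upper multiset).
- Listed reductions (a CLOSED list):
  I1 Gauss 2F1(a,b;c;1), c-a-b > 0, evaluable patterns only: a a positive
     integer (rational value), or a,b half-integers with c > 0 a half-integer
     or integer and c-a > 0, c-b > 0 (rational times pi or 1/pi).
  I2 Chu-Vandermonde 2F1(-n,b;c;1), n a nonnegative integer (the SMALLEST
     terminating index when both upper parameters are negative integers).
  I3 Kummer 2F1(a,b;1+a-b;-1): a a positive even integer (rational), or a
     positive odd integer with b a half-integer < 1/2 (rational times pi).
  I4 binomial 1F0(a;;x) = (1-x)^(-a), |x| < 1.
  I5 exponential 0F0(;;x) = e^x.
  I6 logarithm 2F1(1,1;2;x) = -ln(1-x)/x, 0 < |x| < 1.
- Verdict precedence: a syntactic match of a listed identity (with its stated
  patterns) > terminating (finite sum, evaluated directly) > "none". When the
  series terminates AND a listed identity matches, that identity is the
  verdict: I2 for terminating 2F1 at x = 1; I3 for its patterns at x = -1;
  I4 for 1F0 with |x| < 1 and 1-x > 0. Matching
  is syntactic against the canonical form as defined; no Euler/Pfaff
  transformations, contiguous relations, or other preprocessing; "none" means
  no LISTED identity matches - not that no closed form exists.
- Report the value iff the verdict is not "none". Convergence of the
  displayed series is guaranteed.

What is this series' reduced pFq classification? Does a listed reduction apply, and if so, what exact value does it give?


This is \frac{5}{8} * 2F1(-4, -\frac{1}{8}; -\frac{5}{4}; -\frac{9}{2}) in reduced canonical form. Verdict: terminating - upper parameter -4 makes this a finite sum (last index 4), evaluated exactly. Its exact value is -\frac{1213603}{2048}.

Key observation: t_0 being \frac{5}{8}, the running product (C = 5/8) telescopes to a rising factorial.
Step ratio: r(k) = -\frac{9}{2} * (k-4) (k-\frac{1}{8}) / [(k-\frac{5}{4}) (k+1)] - rational; roots negated = parameters, x = -\frac{9}{2}, C = \frac{5}{8}.


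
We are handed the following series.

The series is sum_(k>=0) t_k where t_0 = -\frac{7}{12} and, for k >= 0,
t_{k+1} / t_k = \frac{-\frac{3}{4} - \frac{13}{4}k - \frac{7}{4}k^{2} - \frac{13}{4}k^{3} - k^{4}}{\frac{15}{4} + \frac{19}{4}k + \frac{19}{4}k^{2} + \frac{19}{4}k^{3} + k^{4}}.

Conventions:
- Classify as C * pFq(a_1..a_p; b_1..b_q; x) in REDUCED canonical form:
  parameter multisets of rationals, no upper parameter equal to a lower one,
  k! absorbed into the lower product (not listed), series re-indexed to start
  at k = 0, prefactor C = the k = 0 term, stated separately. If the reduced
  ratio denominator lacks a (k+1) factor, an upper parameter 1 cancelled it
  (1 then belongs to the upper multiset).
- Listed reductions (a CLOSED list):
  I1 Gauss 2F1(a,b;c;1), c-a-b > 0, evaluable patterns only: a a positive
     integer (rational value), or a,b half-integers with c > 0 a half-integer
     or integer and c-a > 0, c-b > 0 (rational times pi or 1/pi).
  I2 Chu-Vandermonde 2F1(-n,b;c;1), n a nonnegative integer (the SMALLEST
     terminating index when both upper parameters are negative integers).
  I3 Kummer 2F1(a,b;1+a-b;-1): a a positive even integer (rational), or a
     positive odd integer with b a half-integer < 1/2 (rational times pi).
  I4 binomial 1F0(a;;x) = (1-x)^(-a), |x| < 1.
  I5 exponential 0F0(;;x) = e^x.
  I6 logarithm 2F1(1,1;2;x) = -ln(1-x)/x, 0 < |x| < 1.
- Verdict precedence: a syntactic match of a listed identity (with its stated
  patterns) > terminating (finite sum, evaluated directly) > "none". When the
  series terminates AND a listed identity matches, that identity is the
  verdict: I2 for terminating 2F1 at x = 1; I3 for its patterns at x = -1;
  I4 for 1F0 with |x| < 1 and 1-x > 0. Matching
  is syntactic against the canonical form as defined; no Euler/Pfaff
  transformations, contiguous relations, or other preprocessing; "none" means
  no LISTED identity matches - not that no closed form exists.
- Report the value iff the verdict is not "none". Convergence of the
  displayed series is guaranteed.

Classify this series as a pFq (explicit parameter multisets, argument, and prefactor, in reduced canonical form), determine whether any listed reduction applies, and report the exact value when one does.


First insight: from the first term -\frac{7}{12}: the ratio is unreduced: k^2 + 1 divides both sides (C = -7/12).
Step ratio: r(k) = -1 * (k+\frac{1}{4}) (k+3) / [(k+\frac{15}{4}) (k+1)] - rational in k, leading ratio -1; with t_0 = -\frac{7}{12}, classification follows.

With C = -\frac{7}{12}: the canonical form is 2F1(\frac{1}{4}, 3; \frac{15}{4}; -1). Verdict: none. Every listed pattern misses the 2F1 form at -1, upper {\frac{1}{4}, 3}.


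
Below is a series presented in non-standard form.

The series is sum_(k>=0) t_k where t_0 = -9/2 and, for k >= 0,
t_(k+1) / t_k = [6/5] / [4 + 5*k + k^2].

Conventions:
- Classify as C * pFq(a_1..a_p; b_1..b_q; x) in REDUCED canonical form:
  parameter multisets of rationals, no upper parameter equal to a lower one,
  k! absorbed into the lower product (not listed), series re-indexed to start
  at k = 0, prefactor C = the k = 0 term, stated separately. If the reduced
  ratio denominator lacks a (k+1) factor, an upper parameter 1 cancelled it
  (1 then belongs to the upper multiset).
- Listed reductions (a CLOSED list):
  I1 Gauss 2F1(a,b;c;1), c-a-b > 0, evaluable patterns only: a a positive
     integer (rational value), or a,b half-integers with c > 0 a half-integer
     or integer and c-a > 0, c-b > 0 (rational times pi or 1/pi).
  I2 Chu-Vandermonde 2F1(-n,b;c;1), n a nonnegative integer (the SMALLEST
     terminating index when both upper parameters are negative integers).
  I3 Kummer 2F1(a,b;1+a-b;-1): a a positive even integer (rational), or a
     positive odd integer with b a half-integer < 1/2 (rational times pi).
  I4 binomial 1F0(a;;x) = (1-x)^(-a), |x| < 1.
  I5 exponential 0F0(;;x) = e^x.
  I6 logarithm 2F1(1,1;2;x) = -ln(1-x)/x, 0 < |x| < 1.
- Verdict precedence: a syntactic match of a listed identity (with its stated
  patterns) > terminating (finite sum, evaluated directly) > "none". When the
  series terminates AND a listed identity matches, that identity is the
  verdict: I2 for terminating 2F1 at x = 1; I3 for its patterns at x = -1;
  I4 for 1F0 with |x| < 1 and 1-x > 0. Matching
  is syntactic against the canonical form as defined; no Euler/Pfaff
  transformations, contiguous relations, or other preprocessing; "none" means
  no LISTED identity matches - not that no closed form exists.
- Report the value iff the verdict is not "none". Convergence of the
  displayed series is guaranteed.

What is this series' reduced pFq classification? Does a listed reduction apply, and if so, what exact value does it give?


Structural cue: with t_0 = -9/2, factor the ratio over Q (C = -9/2, x = 6/5): negated roots = parameters.
Adjacent-term ratio: r(k) = (6/5) * 1 / [(k+4) (k+1)] - rational in k, leading ratio (6/5); with t_0 = -9/2, classification follows.

With C = -9/2: the canonical form is 0F1(-; 4; 6/5). Verdict: no listed reduction: x = 6/5 and upper {-} fail every I1-I6 pattern.


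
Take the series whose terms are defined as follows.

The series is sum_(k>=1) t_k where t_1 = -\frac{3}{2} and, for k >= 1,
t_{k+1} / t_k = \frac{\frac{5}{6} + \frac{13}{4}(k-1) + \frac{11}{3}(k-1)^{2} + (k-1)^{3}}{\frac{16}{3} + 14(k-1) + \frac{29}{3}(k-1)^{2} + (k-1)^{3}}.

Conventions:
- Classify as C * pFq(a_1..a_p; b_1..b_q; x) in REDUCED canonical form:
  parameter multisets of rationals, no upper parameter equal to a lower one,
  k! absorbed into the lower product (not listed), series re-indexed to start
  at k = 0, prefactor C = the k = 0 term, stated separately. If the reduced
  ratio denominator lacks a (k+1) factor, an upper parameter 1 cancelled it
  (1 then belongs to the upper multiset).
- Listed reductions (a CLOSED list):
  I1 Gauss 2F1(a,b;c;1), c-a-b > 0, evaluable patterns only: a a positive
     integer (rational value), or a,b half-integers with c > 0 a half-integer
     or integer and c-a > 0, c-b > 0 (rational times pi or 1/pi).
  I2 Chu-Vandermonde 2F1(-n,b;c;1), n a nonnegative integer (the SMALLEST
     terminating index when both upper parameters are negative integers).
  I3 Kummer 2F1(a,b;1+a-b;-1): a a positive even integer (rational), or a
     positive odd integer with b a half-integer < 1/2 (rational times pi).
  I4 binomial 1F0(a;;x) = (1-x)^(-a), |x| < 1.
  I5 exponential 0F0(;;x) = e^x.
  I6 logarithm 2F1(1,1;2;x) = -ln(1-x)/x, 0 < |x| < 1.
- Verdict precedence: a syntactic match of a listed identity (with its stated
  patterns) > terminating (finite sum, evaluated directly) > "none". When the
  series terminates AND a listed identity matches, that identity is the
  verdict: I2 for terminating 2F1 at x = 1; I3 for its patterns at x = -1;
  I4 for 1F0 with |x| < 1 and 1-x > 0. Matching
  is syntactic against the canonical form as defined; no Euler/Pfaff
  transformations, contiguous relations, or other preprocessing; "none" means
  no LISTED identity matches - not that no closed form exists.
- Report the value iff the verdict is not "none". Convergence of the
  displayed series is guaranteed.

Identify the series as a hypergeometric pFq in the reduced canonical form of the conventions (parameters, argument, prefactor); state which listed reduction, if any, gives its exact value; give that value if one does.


Structural cue: t_0 = -\frac{3}{2} here, and cancel k + 2/3 from the displayed ratio first; then prefactor -3/2.
Ratio: r(k) = 1 * (k+\frac{1}{2}) (k+\frac{5}{2}) / [(k+8) (k+1)] - rational in k. x = 1; t_0 = -\frac{3}{2}; negate the roots.

x = 1 here; the reduced form reads 2F1, upper {\frac{1}{2}, \frac{5}{2}}, lower {8}, C = -\frac{3}{2}. Verdict: this is the half-integer Gauss pattern (I1) (x = 1; upper {\frac{1}{2}, \frac{5}{2}} half-integers, c = 8 in the evaluable pattern). Sum: \left(-\frac{262144}{45045}\right) / \pi.


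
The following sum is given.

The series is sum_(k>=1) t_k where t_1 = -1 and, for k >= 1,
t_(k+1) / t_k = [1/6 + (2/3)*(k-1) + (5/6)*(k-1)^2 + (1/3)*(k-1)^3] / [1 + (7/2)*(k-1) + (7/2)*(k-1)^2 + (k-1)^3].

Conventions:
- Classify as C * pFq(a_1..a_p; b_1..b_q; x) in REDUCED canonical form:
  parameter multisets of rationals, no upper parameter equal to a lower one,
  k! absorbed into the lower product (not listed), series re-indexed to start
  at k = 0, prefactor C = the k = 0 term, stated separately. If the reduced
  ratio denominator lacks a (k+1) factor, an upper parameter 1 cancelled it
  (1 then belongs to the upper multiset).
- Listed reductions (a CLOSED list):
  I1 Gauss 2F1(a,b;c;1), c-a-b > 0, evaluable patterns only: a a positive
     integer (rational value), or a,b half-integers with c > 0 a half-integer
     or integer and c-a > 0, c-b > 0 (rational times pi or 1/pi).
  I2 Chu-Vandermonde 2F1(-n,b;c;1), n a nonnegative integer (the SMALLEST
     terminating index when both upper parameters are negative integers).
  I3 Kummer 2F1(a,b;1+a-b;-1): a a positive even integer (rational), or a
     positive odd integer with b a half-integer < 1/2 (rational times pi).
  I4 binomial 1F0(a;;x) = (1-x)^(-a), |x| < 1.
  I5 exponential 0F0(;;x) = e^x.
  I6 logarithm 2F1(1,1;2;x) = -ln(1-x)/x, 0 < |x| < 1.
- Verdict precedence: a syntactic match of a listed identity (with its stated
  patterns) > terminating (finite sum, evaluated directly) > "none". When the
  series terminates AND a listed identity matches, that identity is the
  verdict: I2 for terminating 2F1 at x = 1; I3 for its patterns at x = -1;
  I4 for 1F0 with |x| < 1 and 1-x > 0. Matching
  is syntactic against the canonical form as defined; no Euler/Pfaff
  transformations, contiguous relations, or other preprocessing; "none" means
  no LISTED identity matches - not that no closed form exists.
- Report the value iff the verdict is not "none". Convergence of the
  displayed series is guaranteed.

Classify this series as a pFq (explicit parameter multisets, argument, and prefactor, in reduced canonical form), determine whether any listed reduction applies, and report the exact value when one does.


The series (x = 1/3) is 2F1: upper {1, 1}, lower {2}, prefactor -1. Verdict at x = 1/3: the I6 logarithm reduction matches (the logarithm: parameters (1,1;2), x = 1/3). Sum: 3 * ln(2/3).

Key observation: with t_0 = -1, cancel k + 1/2 from the displayed ratio first; then prefactor -1.
Ratio: r(k) = (1/3) * (k+1) (k+1) / [(k+2) (k+1)] ; factor over Q: parameters, x = (1/3), and C = -1.


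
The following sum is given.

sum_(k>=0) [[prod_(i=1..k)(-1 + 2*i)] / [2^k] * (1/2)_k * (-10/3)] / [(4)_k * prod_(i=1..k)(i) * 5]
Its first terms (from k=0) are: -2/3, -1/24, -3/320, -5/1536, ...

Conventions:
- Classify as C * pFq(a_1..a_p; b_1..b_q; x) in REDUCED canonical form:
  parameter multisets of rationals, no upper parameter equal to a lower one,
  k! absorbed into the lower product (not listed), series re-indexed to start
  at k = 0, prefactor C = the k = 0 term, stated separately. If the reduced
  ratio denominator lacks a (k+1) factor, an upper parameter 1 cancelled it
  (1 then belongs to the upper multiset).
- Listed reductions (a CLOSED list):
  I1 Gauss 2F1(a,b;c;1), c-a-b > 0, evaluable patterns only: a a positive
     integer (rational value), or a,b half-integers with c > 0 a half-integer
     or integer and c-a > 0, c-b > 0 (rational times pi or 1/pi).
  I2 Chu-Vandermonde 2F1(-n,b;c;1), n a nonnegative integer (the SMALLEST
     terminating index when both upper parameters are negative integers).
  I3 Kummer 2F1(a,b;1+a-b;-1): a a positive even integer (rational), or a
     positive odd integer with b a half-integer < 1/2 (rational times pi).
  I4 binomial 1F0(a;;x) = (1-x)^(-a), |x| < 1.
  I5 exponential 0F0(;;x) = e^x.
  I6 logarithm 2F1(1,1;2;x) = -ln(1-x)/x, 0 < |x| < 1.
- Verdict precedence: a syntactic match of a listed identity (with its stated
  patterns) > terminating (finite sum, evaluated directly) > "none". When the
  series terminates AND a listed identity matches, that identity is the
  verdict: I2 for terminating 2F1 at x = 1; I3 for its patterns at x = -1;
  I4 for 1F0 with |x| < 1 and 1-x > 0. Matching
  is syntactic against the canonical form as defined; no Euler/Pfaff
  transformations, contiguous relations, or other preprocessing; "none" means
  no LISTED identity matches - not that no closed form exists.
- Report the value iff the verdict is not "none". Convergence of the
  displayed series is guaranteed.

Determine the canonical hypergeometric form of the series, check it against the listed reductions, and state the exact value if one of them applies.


x = 1 here; the reduced form reads 2F1, upper {1/2, 1/2}, lower {4}, C = -2/3. Verdict: Gauss's theorem I1 (half-integer case) fires (x = 1; upper {1/2, 1/2} half-integers, c = 4 in the evaluable pattern). Value: (-512/225) / pi.

Structural cue: with t_0 = -2/3, the constant factors (C = -2/3, x = 1) combine into one prefactor.
Ratio: r(k) = 1 * (k+1/2) (k+1/2) / [(k+4) (k+1)] - rational in k. x = 1; t_0 = -2/3; negate the roots.


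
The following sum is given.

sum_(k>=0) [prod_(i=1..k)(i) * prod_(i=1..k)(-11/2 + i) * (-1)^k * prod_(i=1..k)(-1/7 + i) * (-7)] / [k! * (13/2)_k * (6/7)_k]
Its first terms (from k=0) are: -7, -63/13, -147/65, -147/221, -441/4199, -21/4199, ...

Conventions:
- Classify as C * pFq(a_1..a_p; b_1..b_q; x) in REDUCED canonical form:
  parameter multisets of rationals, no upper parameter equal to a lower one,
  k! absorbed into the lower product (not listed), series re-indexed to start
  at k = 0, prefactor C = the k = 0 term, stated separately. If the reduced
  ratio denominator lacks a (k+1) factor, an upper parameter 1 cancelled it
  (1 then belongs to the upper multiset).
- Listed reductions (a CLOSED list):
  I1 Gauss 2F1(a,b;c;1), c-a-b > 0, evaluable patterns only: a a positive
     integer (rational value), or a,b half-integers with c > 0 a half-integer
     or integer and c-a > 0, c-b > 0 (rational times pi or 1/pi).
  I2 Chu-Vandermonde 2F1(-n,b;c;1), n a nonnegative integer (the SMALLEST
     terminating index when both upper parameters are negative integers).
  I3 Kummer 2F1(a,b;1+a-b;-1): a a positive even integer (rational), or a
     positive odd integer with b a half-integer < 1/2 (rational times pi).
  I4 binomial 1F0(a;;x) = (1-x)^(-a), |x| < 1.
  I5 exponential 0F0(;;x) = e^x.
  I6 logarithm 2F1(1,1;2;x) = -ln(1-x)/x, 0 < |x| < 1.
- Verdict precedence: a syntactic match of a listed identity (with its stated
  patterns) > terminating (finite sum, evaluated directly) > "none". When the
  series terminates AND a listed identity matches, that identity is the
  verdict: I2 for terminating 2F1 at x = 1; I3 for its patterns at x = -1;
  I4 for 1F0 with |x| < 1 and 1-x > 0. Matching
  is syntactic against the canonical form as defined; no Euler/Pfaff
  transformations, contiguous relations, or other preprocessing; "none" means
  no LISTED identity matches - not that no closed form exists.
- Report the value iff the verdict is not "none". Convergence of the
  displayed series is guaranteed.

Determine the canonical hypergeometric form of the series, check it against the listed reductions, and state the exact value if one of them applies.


With C = -7: the canonical form is 2F1(-9/2, 1; 13/2; -1). Verdict: Kummer's theorem (I3) applies (x = -1; c = 13/2 equals 1+a-b for upper {-9/2, 1}: listed pattern). Sum: (-4851/1024) * pi.

Key step: t_0 being -7, the running product (C = -7) telescopes to a rising factorial.
Consecutive-term ratio: r(k) = (-1) * (k-9/2) (k+1) / [(k+13/2) (k+1)] - rational in k. x = (-1); t_0 = -7; negate the roots.
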